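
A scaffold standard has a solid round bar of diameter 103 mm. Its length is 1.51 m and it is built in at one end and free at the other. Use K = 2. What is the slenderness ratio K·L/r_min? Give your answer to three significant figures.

λ ≈ 117

For a solid circle r = d/4 = 103/4 = 25.75 mm
L_e = K·L = 2 × 1.51 m = 3.020 m = 3020.0 mm
λ = L_e / r_min = 3020.0 / 25.75 = 117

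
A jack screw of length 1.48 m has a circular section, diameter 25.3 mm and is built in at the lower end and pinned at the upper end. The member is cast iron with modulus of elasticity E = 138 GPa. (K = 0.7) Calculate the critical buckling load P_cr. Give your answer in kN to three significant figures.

I = πd⁴/64 = π×25.3⁴/64 = 2.011×10^4 mm⁴
I = 2.011×10^4 mm⁴ = 2.011×10^-8 m⁴
Effective length L_e = K·L = 0.7 × 1.48 = 1.036 m
P_cr = π²EI / L_e² = π² × 138×10⁹ × 2.011×10^-8 / 1.036² = 2.552×10^4 N

P_cr ≈ 25.5 kN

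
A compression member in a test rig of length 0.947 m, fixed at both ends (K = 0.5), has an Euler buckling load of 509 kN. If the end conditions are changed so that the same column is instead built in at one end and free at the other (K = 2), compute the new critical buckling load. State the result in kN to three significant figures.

P_cr ≈ 31.8 kN

P_cr ∝ 1/K², so P_cr,new = P_cr,old × (K_old/K_new)² = 509 × (0.5/2)²
= 509 × 0.06250 = 31.8 kN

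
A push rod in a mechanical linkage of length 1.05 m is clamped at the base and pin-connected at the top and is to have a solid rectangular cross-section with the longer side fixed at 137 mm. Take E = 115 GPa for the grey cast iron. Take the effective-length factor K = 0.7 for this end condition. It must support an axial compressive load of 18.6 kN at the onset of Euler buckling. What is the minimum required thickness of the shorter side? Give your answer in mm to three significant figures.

b ≈ 9.19 mm

L_e = K·L = 0.7 × 1.05 = 0.7350 m
Required I = P_cr·L_e²/(π²E) = 1.860×10^4 × 0.7350² / (π² × 1.15×10^11) = 8.853×10^-9 m⁴
I_req = 8.853×10^3 mm⁴
Rectangle, weak axis: I_min = h·b³/12 with h = 137 mm fixed  ⇒  b = (12I/h)^(1/3) = 9.19 mm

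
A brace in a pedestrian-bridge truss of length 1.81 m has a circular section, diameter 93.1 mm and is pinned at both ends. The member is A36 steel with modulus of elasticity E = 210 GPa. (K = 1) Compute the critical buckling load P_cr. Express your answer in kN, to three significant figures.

P_cr ≈ 2330 kN

I = πd⁴/64 = π×93.1⁴/64 = 3.688×10^6 mm⁴
I = 3.688×10^6 mm⁴ = 3.688×10^-6 m⁴
Effective length L_e = K·L = 1 × 1.81 = 1.810 m
P_cr = π²EI / L_e² = π² × 210×10⁹ × 3.688×10^-6 / 1.810² = 2.333×10^6 N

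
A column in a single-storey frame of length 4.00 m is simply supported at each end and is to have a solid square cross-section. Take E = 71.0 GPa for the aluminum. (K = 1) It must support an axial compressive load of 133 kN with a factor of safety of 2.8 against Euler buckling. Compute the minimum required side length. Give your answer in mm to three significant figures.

Required P_cr = n·P = 2.8 × 133 = 372.4 kN
L_e = K·L = 1 × 4.00 = 4.000 m
Required I = P_cr·L_e²/(π²E) = 3.724×10^5 × 4.000² / (π² × 7.10×10^10) = 8.503×10^-6 m⁴
I_req = 8.503×10^6 mm⁴
Solid square: I = a⁴/12  ⇒  a = (12I)^(1/4) = (12×8.503×10^6)^(1/4) = 101 mm

a ≈ 101 mm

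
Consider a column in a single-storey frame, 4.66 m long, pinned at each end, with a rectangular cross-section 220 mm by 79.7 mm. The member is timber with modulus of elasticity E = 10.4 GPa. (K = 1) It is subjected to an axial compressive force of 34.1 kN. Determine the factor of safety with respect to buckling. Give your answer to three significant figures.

n ≈ 1.29

Buckling occurs about the weak axis: I_min = h·b³/12 with b = 79.7 mm (the shorter side).
I_min = 220×79.7³/12 = 9.281×10^6 mm⁴
I = 9.281×10^6 mm⁴ = 9.281×10^-6 m⁴
Effective length L_e = K·L = 1 × 4.66 = 4.660 m
P_cr = π²EI / L_e² = π² × 10.4×10⁹ × 9.281×10^-6 / 4.660² = 4.387×10^4 N
Factor of safety n = P_cr / P = 43.871 / 34.1 = 1.29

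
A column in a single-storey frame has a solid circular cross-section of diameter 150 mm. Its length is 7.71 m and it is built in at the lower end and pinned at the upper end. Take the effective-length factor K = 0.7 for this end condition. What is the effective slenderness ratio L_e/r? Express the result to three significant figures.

I = πd⁴/64 = π×150⁴/64 = 2.485×10^7 mm⁴
A = 1.767×10^4 mm²;  r_min = √(I/A) = √(2.485×10^7/1.767×10^4) = 37.50 mm
L_e = K·L = 0.7 × 7.71 m = 5.397 m = 5397.0 mm
λ = L_e / r_min = 5397.0 / 37.50 = 144

λ ≈ 144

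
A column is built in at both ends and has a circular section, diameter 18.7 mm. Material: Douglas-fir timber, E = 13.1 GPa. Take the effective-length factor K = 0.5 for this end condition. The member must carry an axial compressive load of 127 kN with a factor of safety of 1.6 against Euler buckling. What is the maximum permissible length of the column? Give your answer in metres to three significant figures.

I = πd⁴/64 = π×18.7⁴/64 = 6.003×10^3 mm⁴
I = 6.003×10^-9 m⁴
Required critical load P_cr = n·P = 1.6 × 127 = 203.2 kN = 2.032×10^5 N
From P_cr = π²EI/(K·L)²:  L = (1/K)·√(π²EI/P_cr) = (1/0.5)·√(π²×1.31×10^10×6.003×10^-9/2.032×10^5)
L = 0.124 m

L_max ≈ 0.124 m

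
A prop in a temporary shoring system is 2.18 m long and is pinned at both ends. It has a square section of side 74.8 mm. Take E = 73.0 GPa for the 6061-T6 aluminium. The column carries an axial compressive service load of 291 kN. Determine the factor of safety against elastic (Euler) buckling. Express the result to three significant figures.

n ≈ 1.36

I = a⁴/12 = 74.8⁴/12 = 2.609×10^6 mm⁴
I = 2.609×10^6 mm⁴ = 2.609×10^-6 m⁴
Effective length L_e = K·L = 1 × 2.18 = 2.180 m
P_cr = π²EI / L_e² = π² × 73.0×10⁹ × 2.609×10^-6 / 2.180² = 3.955×10^5 N
Factor of safety n = P_cr / P = 395.49 / 291 = 1.36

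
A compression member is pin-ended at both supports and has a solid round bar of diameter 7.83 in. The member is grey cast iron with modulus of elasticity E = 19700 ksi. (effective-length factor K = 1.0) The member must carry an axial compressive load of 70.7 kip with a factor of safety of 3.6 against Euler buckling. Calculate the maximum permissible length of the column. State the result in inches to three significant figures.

I = πd⁴/64 = π×7.83⁴/64 = 184.5 in⁴
Required critical load P_cr = n·P = 3.6 × 70.7 = 254.5 kip = 2.545×10^5 lb
From P_cr = π²EI/(K·L)²:  L = (1/K)·√(π²EI/P_cr) = (1/1)·√(π²×1.97×10^7×184.5/2.545×10^5)
L = 375 in

L_max ≈ 375 in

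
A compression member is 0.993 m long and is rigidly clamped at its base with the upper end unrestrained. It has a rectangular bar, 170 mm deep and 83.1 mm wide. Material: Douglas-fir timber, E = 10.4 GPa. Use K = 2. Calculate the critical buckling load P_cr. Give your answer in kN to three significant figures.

P_cr ≈ 212 kN

Buckling occurs about the weak axis: I_min = h·b³/12 with b = 83.1 mm (the shorter side).
I_min = 170×83.1³/12 = 8.130×10^6 mm⁴
I = 8.130×10^6 mm⁴ = 8.130×10^-6 m⁴
Effective length L_e = K·L = 2 × 0.993 = 1.986 m
P_cr = π²EI / L_e² = π² × 10.4×10⁹ × 8.130×10^-6 / 1.986² = 2.116×10^5 N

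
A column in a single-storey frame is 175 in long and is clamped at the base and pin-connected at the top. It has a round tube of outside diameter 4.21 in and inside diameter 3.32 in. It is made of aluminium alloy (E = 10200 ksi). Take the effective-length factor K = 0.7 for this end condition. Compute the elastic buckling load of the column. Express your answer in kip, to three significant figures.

d_o = 4.21 in, d_i = 3.32 in
I = π(d_o⁴ − d_i⁴)/64 = π(4.21⁴ − 3.320⁴)/64 = 9.457 in⁴
Effective length L_e = K·L = 0.7 × 175 = 122.5 in
P_cr = π²EI / L_e² = π² × 10200×10³ × 9.457 / 122.5² = 6.344×10^4 lb

P_cr ≈ 63.4 kip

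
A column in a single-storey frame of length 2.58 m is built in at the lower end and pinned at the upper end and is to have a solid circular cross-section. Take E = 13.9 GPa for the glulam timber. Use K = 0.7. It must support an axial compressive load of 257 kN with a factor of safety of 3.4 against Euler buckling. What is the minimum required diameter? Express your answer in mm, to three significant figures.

d ≈ 143 mm

Required P_cr = n·P = 3.4 × 257 = 873.8 kN
L_e = K·L = 0.7 × 2.58 = 1.806 m
Required I = P_cr·L_e²/(π²E) = 8.738×10^5 × 1.806² / (π² × 1.39×10^10) = 2.077×10^-5 m⁴
I_req = 2.077×10^7 mm⁴
Solid circle: I = πd⁴/64  ⇒  d = (64I/π)^(1/4) = (64×2.077×10^7/π)^(1/4) = 143 mm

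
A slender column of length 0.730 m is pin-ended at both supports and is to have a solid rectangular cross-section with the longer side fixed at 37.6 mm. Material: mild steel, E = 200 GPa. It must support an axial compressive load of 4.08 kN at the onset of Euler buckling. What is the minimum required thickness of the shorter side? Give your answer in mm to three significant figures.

b ≈ 7.06 mm

L_e = K·L = 1 × 0.730 = 0.7300 m
Required I = P_cr·L_e²/(π²E) = 4.080×10^3 × 0.7300² / (π² × 2.00×10^11) = 1.101×10^-9 m⁴
I_req = 1.101×10^3 mm⁴
Rectangle, weak axis: I_min = h·b³/12 with h = 37.6 mm fixed  ⇒  b = (12I/h)^(1/3) = 7.06 mm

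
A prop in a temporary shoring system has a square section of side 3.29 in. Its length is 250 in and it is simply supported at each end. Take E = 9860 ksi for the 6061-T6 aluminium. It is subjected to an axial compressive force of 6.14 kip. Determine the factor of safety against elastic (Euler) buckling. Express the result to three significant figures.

n ≈ 2.48

I = a⁴/12 = 3.29⁴/12 = 9.763 in⁴
Effective length L_e = K·L = 1 × 250 = 250.0 in
P_cr = π²EI / L_e² = π² × 9860×10³ × 9.763 / 250.0² = 1.520×10^4 lb
Factor of safety n = P_cr / P = 15.202 / 6.14 = 2.48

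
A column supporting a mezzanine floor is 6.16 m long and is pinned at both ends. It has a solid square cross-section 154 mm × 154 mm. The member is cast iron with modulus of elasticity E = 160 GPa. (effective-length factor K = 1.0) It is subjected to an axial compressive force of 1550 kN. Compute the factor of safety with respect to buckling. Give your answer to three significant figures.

I = a⁴/12 = 154⁴/12 = 4.687×10^7 mm⁴
I = 4.687×10^7 mm⁴ = 4.687×10^-5 m⁴
Effective length L_e = K·L = 1 × 6.16 = 6.160 m
P_cr = π²EI / L_e² = π² × 160×10⁹ × 4.687×10^-5 / 6.160² = 1.951×10^6 N
Factor of safety n = P_cr / P = 1950.6 / 1550 = 1.26

n ≈ 1.26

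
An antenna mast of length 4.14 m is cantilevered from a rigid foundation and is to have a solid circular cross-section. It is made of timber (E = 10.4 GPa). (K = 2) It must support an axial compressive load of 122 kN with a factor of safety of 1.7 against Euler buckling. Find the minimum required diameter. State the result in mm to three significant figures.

Required P_cr = n·P = 1.7 × 122 = 207.4 kN
L_e = K·L = 2 × 4.14 = 8.280 m
Required I = P_cr·L_e²/(π²E) = 2.074×10^5 × 8.280² / (π² × 1.04×10^10) = 1.385×10^-4 m⁴
I_req = 1.385×10^8 mm⁴
Solid circle: I = πd⁴/64  ⇒  d = (64I/π)^(1/4) = (64×1.385×10^8/π)^(1/4) = 230 mm

d ≈ 230 mm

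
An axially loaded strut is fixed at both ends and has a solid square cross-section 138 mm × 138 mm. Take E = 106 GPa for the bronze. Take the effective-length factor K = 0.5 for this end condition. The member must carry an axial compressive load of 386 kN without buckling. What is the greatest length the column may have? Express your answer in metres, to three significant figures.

L_max ≈ 18.1 m

I = a⁴/12 = 138⁴/12 = 3.022×10^7 mm⁴
I = 3.022×10^-5 m⁴
At the buckling limit P_cr = P = 3.860×10^5 N
From P_cr = π²EI/(K·L)²:  L = (1/K)·√(π²EI/P_cr) = (1/0.5)·√(π²×1.06×10^11×3.022×10^-5/3.860×10^5)
L = 18.1 m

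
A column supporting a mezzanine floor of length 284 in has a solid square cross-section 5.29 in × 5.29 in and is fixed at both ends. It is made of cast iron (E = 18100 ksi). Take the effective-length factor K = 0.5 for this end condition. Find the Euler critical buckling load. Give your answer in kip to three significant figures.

P_cr ≈ 578 kip

I = a⁴/12 = 5.29⁴/12 = 65.26 in⁴
Effective length L_e = K·L = 0.5 × 284 = 142.0 in
P_cr = π²EI / L_e² = π² × 18100×10³ × 65.26 / 142.0² = 5.782×10^5 lb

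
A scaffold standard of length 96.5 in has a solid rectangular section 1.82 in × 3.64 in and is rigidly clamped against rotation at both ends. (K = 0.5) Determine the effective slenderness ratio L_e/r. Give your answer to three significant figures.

λ ≈ 91.8

For a rectangle r_min = b/√12 = 1.82/√12 = 0.5254 in
L_e = K·L = 0.5 × 96.5 = 48.25 in
λ = L_e / r_min = 48.250 / 0.5254 = 91.8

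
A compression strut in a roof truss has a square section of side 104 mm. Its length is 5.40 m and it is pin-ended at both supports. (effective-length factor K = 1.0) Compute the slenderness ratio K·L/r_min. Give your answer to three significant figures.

For a square r = a/√12 = 104/√12 = 30.02 mm
L_e = K·L = 1 × 5.40 m = 5.400 m = 5400.0 mm
λ = L_e / r_min = 5400.0 / 30.02 = 180

λ ≈ 180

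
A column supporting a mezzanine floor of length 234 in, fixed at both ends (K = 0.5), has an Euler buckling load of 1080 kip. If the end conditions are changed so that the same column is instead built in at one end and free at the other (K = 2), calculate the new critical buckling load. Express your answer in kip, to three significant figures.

P_cr ≈ 67.5 kip

P_cr ∝ 1/K², so P_cr,new = P_cr,old × (K_old/K_new)² = 1080 × (0.5/2)²
= 1080 × 0.06250 = 67.5 kip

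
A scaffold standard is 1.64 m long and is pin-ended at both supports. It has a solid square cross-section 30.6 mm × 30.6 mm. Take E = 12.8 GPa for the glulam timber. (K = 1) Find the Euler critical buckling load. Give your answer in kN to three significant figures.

P_cr ≈ 3.43 kN

I = a⁴/12 = 30.6⁴/12 = 7.306×10^4 mm⁴
I = 7.306×10^4 mm⁴ = 7.306×10^-8 m⁴
Effective length L_e = K·L = 1 × 1.64 = 1.640 m
P_cr = π²EI / L_e² = π² × 12.8×10⁹ × 7.306×10^-8 / 1.640² = 3.432×10^3 N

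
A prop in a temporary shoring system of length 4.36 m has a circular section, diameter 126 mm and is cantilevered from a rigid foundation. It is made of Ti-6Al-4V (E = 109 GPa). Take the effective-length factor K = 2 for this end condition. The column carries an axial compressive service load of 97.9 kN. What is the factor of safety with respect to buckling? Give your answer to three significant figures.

n ≈ 1.79

I = πd⁴/64 = π×126⁴/64 = 1.237×10^7 mm⁴
I = 1.237×10^7 mm⁴ = 1.237×10^-5 m⁴
Effective length L_e = K·L = 2 × 4.36 = 8.720 m
P_cr = π²EI / L_e² = π² × 109×10⁹ × 1.237×10^-5 / 8.720² = 1.750×10^5 N
Factor of safety n = P_cr / P = 175.04 / 97.9 = 1.79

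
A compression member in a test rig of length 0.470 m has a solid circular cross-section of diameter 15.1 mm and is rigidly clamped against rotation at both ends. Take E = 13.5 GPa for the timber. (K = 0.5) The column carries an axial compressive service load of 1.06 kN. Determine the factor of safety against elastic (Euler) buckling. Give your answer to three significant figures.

n ≈ 5.81

I = πd⁴/64 = π×15.1⁴/64 = 2.552×10^3 mm⁴
I = 2.552×10^3 mm⁴ = 2.552×10^-9 m⁴
Effective length L_e = K·L = 0.5 × 0.470 = 0.2350 m
P_cr = π²EI / L_e² = π² × 13.5×10⁹ × 2.552×10^-9 / 0.2350² = 6.157×10^3 N
Factor of safety n = P_cr / P = 6.1571 / 1.06 = 5.81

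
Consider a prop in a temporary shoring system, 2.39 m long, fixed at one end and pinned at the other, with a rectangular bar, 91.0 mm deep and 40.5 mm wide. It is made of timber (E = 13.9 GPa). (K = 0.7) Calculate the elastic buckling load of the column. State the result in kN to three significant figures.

P_cr ≈ 24.7 kN

Buckling occurs about the weak axis: I_min = h·b³/12 with b = 40.5 mm (the shorter side).
I_min = 91.0×40.5³/12 = 5.038×10^5 mm⁴
I = 5.038×10^5 mm⁴ = 5.038×10^-7 m⁴
Effective length L_e = K·L = 0.7 × 2.39 = 1.673 m
P_cr = π²EI / L_e² = π² × 13.9×10⁹ × 5.038×10^-7 / 1.673² = 2.469×10^4 N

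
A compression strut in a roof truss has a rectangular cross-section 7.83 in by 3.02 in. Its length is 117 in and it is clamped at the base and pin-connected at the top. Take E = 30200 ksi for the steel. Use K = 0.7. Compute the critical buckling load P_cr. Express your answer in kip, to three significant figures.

Buckling occurs about the weak axis: I_min = h·b³/12 with b = 3.02 in (the shorter side).
I_min = 7.83×3.02³/12 = 17.97 in⁴
Effective length L_e = K·L = 0.7 × 117 = 81.90 in
P_cr = π²EI / L_e² = π² × 30200×10³ × 17.97 / 81.90² = 7.986×10^5 lb

P_cr ≈ 799 kip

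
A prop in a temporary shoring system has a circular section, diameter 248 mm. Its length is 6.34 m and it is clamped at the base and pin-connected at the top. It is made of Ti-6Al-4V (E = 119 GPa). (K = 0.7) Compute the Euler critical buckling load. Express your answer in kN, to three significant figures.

I = πd⁴/64 = π×248⁴/64 = 1.857×10^8 mm⁴
I = 1.857×10^8 mm⁴ = 1.857×10^-4 m⁴
Effective length L_e = K·L = 0.7 × 6.34 = 4.438 m
P_cr = π²EI / L_e² = π² × 119×10⁹ × 1.857×10^-4 / 4.438² = 1.107×10^7 N

P_cr ≈ 11100 kN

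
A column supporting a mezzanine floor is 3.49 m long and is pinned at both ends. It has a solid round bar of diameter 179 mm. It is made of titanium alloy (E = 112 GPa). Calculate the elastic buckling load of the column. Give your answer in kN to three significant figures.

I = πd⁴/64 = π×179⁴/64 = 5.039×10^7 mm⁴
I = 5.039×10^7 mm⁴ = 5.039×10^-5 m⁴
Effective length L_e = K·L = 1 × 3.49 = 3.490 m
P_cr = π²EI / L_e² = π² × 112×10⁹ × 5.039×10^-5 / 3.490² = 4.574×10^6 N

P_cr ≈ 4570 kN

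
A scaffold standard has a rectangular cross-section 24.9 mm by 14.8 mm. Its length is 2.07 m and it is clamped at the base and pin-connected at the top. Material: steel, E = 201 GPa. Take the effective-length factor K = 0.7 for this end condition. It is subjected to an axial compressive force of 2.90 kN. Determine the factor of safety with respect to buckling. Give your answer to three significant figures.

n ≈ 2.19

Buckling occurs about the weak axis: I_min = h·b³/12 with b = 14.8 mm (the shorter side).
I_min = 24.9×14.8³/12 = 6.727×10^3 mm⁴
I = 6.727×10^3 mm⁴ = 6.727×10^-9 m⁴
Effective length L_e = K·L = 0.7 × 2.07 = 1.449 m
P_cr = π²EI / L_e² = π² × 201×10⁹ × 6.727×10^-9 / 1.449² = 6.356×10^3 N
Factor of safety n = P_cr / P = 6.3557 / 2.90 = 2.19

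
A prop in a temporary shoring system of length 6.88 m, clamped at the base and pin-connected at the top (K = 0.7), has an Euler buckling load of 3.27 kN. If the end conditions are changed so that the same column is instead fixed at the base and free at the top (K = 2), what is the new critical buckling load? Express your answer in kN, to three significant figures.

P_cr ≈ 0.401 kN

P_cr ∝ 1/K², so P_cr,new = P_cr,old × (K_old/K_new)² = 3.27 × (0.7/2)²
= 3.27 × 0.1225 = 0.401 kN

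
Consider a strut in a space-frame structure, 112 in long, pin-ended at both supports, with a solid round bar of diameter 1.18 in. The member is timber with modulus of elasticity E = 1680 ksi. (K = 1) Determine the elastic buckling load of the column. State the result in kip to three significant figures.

P_cr ≈ 0.126 kip

I = πd⁴/64 = π×1.18⁴/64 = 9.517×10^-2 in⁴
Effective length L_e = K·L = 1 × 112 = 112.0 in
P_cr = π²EI / L_e² = π² × 1680×10³ × 9.517×10^-2 / 112.0² = 125.8 lb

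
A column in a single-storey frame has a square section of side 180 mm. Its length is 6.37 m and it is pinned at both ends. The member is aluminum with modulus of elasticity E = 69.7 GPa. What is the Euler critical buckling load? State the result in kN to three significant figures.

I = a⁴/12 = 180⁴/12 = 8.748×10^7 mm⁴
I = 8.748×10^7 mm⁴ = 8.748×10^-5 m⁴
Effective length L_e = K·L = 1 × 6.37 = 6.370 m
P_cr = π²EI / L_e² = π² × 69.7×10⁹ × 8.748×10^-5 / 6.370² = 1.483×10^6 N

P_cr ≈ 1480 kN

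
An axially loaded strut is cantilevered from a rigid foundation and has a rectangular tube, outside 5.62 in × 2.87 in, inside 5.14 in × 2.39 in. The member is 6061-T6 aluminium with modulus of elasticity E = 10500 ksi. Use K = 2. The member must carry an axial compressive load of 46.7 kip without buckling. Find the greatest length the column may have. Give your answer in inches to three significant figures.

L_max ≈ 53.8 in

Weak-axis I_min = (h_o·b_o³ − h_i·b_i³)/12 with b_o = 2.87, b_i = 2.390 in (shorter outer/inner sides).
I_min = (5.62×2.87³ − 5.140×2.390³)/12 = 5.224 in⁴
At the buckling limit P_cr = P = 4.670×10^4 lb
From P_cr = π²EI/(K·L)²:  L = (1/K)·√(π²EI/P_cr) = (1/2)·√(π²×1.05×10^7×5.224/4.670×10^4)
L = 53.8 in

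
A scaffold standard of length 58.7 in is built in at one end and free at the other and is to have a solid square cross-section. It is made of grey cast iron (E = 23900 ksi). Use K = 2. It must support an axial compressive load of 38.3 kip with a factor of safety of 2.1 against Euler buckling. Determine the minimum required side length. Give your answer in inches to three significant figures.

a ≈ 2.74 in

Required P_cr = n·P = 2.1 × 38.3 = 80.43 kip
L_e = K·L = 2 × 58.7 = 117.4 in
Required I = P_cr·L_e²/(π²E) = 8.043×10^4 × 117.4² / (π² × 2.39×10^7) = 4.700 in⁴
Solid square: I = a⁴/12  ⇒  a = (12I)^(1/4) = (12×4.700)^(1/4) = 2.74 in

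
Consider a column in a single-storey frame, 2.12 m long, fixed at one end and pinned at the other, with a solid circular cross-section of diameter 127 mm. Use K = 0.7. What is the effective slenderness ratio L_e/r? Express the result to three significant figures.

I = πd⁴/64 = π×127⁴/64 = 1.277×10^7 mm⁴
A = 1.267×10^4 mm²;  r_min = √(I/A) = √(1.277×10^7/1.267×10^4) = 31.75 mm
L_e = K·L = 0.7 × 2.12 m = 1.484 m = 1484.0 mm
λ = L_e / r_min = 1484.0 / 31.75 = 46.7

λ ≈ 46.7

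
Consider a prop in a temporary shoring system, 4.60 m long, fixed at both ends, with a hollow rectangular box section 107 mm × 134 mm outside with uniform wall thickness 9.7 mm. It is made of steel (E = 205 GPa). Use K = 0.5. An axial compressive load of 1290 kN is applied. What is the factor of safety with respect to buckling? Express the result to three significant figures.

Inner dimensions: h_i = 134 − 2×9.7 = 114.6 mm, b_i = 107 − 2×9.7 = 87.60 mm
Weak-axis I_min = (h_o·b_o³ − h_i·b_i³)/12 with b_o = 107, b_i = 87.60 mm (shorter outer/inner sides).
I_min = (134×107³ − 114.6×87.60³)/12 = 7.260×10^6 mm⁴
I = 7.260×10^6 mm⁴ = 7.260×10^-6 m⁴
Effective length L_e = K·L = 0.5 × 4.60 = 2.300 m
P_cr = π²EI / L_e² = π² × 205×10⁹ × 7.260×10^-6 / 2.300² = 2.777×10^6 N
Factor of safety n = P_cr / P = 2776.7 / 1290 = 2.15

n ≈ 2.15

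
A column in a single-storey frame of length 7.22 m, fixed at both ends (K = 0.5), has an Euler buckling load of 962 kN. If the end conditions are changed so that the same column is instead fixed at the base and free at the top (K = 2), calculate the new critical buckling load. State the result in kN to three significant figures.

P_cr ≈ 60.1 kN

P_cr ∝ 1/K², so P_cr,new = P_cr,old × (K_old/K_new)² = 962 × (0.5/2)²
= 962 × 0.06250 = 60.1 kN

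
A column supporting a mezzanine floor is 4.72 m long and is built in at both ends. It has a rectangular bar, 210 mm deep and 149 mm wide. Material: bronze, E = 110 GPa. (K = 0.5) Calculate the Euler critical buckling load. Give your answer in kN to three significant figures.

P_cr ≈ 11300 kN

Buckling occurs about the weak axis: I_min = h·b³/12 with b = 149 mm (the shorter side).
I_min = 210×149³/12 = 5.789×10^7 mm⁴
I = 5.789×10^7 mm⁴ = 5.789×10^-5 m⁴
Effective length L_e = K·L = 0.5 × 4.72 = 2.360 m
P_cr = π²EI / L_e² = π² × 110×10⁹ × 5.789×10^-5 / 2.360² = 1.128×10^7 N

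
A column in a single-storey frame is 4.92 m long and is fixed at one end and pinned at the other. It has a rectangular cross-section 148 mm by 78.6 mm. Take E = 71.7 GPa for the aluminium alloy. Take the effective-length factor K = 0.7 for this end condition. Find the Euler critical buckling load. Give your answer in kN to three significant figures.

P_cr ≈ 357 kN

Buckling occurs about the weak axis: I_min = h·b³/12 with b = 78.6 mm (the shorter side).
I_min = 148×78.6³/12 = 5.989×10^6 mm⁴
I = 5.989×10^6 mm⁴ = 5.989×10^-6 m⁴
Effective length L_e = K·L = 0.7 × 4.92 = 3.444 m
P_cr = π²EI / L_e² = π² × 71.7×10⁹ × 5.989×10^-6 / 3.444² = 3.573×10^5 N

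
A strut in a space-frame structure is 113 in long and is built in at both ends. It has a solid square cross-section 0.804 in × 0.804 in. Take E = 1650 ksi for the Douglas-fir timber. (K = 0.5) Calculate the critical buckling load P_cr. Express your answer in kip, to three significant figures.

P_cr ≈ 0.178 kip

I = a⁴/12 = 0.804⁴/12 = 3.482×10^-2 in⁴
Effective length L_e = K·L = 0.5 × 113 = 56.50 in
P_cr = π²EI / L_e² = π² × 1650×10³ × 3.482×10^-2 / 56.50² = 177.6 lb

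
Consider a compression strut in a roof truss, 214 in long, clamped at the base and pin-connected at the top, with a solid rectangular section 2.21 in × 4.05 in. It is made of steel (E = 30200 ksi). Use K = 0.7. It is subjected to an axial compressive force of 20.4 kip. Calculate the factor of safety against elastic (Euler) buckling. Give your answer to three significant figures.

n ≈ 2.37

Buckling occurs about the weak axis: I_min = h·b³/12 with b = 2.21 in (the shorter side).
I_min = 4.05×2.21³/12 = 3.643 in⁴
Effective length L_e = K·L = 0.7 × 214 = 149.8 in
P_cr = π²EI / L_e² = π² × 30200×10³ × 3.643 / 149.8² = 4.839×10^4 lb
Factor of safety n = P_cr / P = 48.388 / 20.4 = 2.37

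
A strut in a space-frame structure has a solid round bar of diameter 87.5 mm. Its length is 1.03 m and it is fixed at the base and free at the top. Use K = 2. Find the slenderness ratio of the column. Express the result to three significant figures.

For a solid circle r = d/4 = 87.5/4 = 21.88 mm
L_e = K·L = 2 × 1.03 m = 2.060 m = 2060.0 mm
λ = L_e / r_min = 2060.0 / 21.88 = 94.2

λ ≈ 94.2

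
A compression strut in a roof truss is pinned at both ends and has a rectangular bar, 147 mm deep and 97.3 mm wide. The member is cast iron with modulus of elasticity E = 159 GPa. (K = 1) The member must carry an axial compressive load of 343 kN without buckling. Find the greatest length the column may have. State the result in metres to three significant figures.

Buckling occurs about the weak axis: I_min = h·b³/12 with b = 97.3 mm (the shorter side).
I_min = 147×97.3³/12 = 1.128×10^7 mm⁴
I = 1.128×10^-5 m⁴
At the buckling limit P_cr = P = 3.430×10^5 N
From P_cr = π²EI/(K·L)²:  L = (1/K)·√(π²EI/P_cr) = (1/1)·√(π²×1.59×10^11×1.128×10^-5/3.430×10^5)
L = 7.19 m

L_max ≈ 7.19 m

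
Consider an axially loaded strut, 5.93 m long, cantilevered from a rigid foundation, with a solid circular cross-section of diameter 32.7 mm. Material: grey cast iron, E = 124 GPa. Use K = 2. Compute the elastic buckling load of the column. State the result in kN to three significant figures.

I = πd⁴/64 = π×32.7⁴/64 = 5.613×10^4 mm⁴
I = 5.613×10^4 mm⁴ = 5.613×10^-8 m⁴
Effective length L_e = K·L = 2 × 5.93 = 11.86 m
P_cr = π²EI / L_e² = π² × 124×10⁹ × 5.613×10^-8 / 11.86² = 488.3 N

P_cr ≈ 0.488 kN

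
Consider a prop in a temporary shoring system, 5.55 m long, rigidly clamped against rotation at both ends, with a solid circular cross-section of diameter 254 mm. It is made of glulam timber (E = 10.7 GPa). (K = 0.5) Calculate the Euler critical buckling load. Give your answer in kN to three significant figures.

P_cr ≈ 2800 kN

I = πd⁴/64 = π×254⁴/64 = 2.043×10^8 mm⁴
I = 2.043×10^8 mm⁴ = 2.043×10^-4 m⁴
Effective length L_e = K·L = 0.5 × 5.55 = 2.775 m
P_cr = π²EI / L_e² = π² × 10.7×10⁹ × 2.043×10^-4 / 2.775² = 2.802×10^6 N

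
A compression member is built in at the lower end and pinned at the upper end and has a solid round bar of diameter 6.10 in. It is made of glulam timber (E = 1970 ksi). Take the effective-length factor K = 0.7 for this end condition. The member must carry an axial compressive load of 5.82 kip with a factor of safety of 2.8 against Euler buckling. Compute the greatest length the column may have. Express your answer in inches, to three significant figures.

L_max ≈ 407 in

I = πd⁴/64 = π×6.10⁴/64 = 67.97 in⁴
Required critical load P_cr = n·P = 2.8 × 5.82 = 16.30 kip = 1.630×10^4 lb
From P_cr = π²EI/(K·L)²:  L = (1/K)·√(π²EI/P_cr) = (1/0.7)·√(π²×1.97×10^6×67.97/1.630×10^4)
L = 407 in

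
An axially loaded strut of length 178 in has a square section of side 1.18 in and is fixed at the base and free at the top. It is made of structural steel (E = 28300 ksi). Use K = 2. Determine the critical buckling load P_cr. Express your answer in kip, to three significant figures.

P_cr ≈ 0.356 kip

I = a⁴/12 = 1.18⁴/12 = 0.1616 in⁴
Effective length L_e = K·L = 2 × 178 = 356.0 in
P_cr = π²EI / L_e² = π² × 28300×10³ × 0.1616 / 356.0² = 356.1 lb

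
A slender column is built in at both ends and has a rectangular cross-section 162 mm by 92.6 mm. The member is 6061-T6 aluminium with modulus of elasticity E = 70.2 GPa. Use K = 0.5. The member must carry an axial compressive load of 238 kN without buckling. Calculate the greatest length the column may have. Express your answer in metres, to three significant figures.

Buckling occurs about the weak axis: I_min = h·b³/12 with b = 92.6 mm (the shorter side).
I_min = 162×92.6³/12 = 1.072×10^7 mm⁴
I = 1.072×10^-5 m⁴
At the buckling limit P_cr = P = 2.380×10^5 N
From P_cr = π²EI/(K·L)²:  L = (1/K)·√(π²EI/P_cr) = (1/0.5)·√(π²×7.02×10^10×1.072×10^-5/2.380×10^5)
L = 11.2 m

L_max ≈ 11.2 m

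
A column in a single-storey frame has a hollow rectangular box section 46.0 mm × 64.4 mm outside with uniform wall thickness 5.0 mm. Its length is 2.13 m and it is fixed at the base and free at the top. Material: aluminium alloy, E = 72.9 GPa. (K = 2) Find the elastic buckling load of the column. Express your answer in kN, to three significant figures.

Inner dimensions: h_i = 64.4 − 2×5.0 = 54.40 mm, b_i = 46.0 − 2×5.0 = 36.00 mm
Weak-axis I_min = (h_o·b_o³ − h_i·b_i³)/12 with b_o = 46.0, b_i = 36.00 mm (shorter outer/inner sides).
I_min = (64.4×46.0³ − 54.40×36.00³)/12 = 3.109×10^5 mm⁴
I = 3.109×10^5 mm⁴ = 3.109×10^-7 m⁴
Effective length L_e = K·L = 2 × 2.13 = 4.260 m
P_cr = π²EI / L_e² = π² × 72.9×10⁹ × 3.109×10^-7 / 4.260² = 1.232×10^4 N

P_cr ≈ 12.3 kN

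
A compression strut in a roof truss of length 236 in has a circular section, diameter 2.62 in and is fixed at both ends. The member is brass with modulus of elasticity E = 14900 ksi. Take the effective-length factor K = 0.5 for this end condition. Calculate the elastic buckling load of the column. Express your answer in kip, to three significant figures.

P_cr ≈ 24.4 kip

I = πd⁴/64 = π×2.62⁴/64 = 2.313 in⁴
Effective length L_e = K·L = 0.5 × 236 = 118.0 in
P_cr = π²EI / L_e² = π² × 14900×10³ × 2.313 / 118.0² = 2.443×10^4 lb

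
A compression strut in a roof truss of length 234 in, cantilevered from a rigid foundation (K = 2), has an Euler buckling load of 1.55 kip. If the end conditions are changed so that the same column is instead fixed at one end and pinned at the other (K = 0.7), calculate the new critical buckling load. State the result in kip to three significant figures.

P_cr ≈ 12.7 kip

P_cr ∝ 1/K², so P_cr,new = P_cr,old × (K_old/K_new)² = 1.55 × (2/0.7)²
= 1.55 × 8.163 = 12.7 kip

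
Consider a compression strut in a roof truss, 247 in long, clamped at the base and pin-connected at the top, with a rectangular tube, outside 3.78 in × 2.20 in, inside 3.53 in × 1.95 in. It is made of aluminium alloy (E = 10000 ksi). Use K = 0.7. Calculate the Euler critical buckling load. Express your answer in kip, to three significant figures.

P_cr ≈ 3.87 kip

Weak-axis I_min = (h_o·b_o³ − h_i·b_i³)/12 with b_o = 2.20, b_i = 1.950 in (shorter outer/inner sides).
I_min = (3.78×2.20³ − 3.530×1.950³)/12 = 1.173 in⁴
Effective length L_e = K·L = 0.7 × 247 = 172.9 in
P_cr = π²EI / L_e² = π² × 10000×10³ × 1.173 / 172.9² = 3.872×10^3 lb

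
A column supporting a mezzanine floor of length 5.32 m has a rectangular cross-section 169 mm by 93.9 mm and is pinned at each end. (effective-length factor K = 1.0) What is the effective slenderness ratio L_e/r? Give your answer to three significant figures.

λ ≈ 196

For a rectangle r_min = b/√12 = 93.9/√12 = 27.11 mm
L_e = K·L = 1 × 5.32 m = 5.320 m = 5320.0 mm
λ = L_e / r_min = 5320.0 / 27.11 = 196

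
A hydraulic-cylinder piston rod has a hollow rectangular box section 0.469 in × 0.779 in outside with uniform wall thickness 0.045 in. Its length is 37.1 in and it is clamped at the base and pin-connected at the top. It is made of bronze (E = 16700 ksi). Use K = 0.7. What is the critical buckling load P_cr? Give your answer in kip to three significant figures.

Inner dimensions: h_i = 0.779 − 2×0.045 = 0.6890 in, b_i = 0.469 − 2×0.045 = 0.3790 in
Weak-axis I_min = (h_o·b_o³ − h_i·b_i³)/12 with b_o = 0.469, b_i = 0.3790 in (shorter outer/inner sides).
I_min = (0.779×0.469³ − 0.6890×0.3790³)/12 = 3.571×10^-3 in⁴
Effective length L_e = K·L = 0.7 × 37.1 = 25.97 in
P_cr = π²EI / L_e² = π² × 16700×10³ × 3.571×10^-3 / 25.97² = 872.7 lb

P_cr ≈ 0.873 kip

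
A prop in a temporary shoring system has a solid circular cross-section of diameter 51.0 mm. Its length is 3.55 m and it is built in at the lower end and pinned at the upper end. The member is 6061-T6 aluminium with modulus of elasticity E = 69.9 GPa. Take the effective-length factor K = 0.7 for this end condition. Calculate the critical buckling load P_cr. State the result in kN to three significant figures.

P_cr ≈ 37.1 kN

I = πd⁴/64 = π×51.0⁴/64 = 3.321×10^5 mm⁴
I = 3.321×10^5 mm⁴ = 3.321×10^-7 m⁴
Effective length L_e = K·L = 0.7 × 3.55 = 2.485 m
P_cr = π²EI / L_e² = π² × 69.9×10⁹ × 3.321×10^-7 / 2.485² = 3.710×10^4 N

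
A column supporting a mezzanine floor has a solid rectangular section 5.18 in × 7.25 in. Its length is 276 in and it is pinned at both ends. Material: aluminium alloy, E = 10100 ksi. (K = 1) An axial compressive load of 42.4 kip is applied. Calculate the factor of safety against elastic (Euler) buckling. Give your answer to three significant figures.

n ≈ 2.59

Buckling occurs about the weak axis: I_min = h·b³/12 with b = 5.18 in (the shorter side).
I_min = 7.25×5.18³/12 = 83.97 in⁴
Effective length L_e = K·L = 1 × 276 = 276.0 in
P_cr = π²EI / L_e² = π² × 10100×10³ × 83.97 / 276.0² = 1.099×10^5 lb
Factor of safety n = P_cr / P = 109.89 / 42.4 = 2.59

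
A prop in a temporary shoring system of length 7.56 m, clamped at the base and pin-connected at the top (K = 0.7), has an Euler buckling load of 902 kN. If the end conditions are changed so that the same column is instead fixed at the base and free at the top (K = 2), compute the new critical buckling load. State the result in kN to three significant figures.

P_cr ≈ 110 kN

P_cr ∝ 1/K², so P_cr,new = P_cr,old × (K_old/K_new)² = 902 × (0.7/2)²
= 902 × 0.1225 = 110 kN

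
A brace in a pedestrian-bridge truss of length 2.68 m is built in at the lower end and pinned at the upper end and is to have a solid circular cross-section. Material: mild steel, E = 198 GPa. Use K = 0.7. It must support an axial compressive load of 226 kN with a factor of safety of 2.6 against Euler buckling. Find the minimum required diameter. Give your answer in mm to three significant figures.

Required P_cr = n·P = 2.6 × 226 = 587.6 kN
L_e = K·L = 0.7 × 2.68 = 1.876 m
Required I = P_cr·L_e²/(π²E) = 5.876×10^5 × 1.876² / (π² × 1.98×10^11) = 1.058×10^-6 m⁴
I_req = 1.058×10^6 mm⁴
Solid circle: I = πd⁴/64  ⇒  d = (64I/π)^(1/4) = (64×1.058×10^6/π)^(1/4) = 68.1 mm

d ≈ 68.1 mm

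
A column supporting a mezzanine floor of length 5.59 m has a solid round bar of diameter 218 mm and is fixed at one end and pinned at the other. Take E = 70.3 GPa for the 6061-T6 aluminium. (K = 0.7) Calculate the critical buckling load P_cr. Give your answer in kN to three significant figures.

I = πd⁴/64 = π×218⁴/64 = 1.109×10^8 mm⁴
I = 1.109×10^8 mm⁴ = 1.109×10^-4 m⁴
Effective length L_e = K·L = 0.7 × 5.59 = 3.913 m
P_cr = π²EI / L_e² = π² × 70.3×10⁹ × 1.109×10^-4 / 3.913² = 5.024×10^6 N

P_cr ≈ 5020 kN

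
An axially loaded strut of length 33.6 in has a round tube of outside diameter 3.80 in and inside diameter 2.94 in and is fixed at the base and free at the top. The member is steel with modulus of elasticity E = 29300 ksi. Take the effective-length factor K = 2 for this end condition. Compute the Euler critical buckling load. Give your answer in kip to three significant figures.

P_cr ≈ 421 kip

d_o = 3.80 in, d_i = 2.94 in
I = π(d_o⁴ − d_i⁴)/64 = π(3.80⁴ − 2.940⁴)/64 = 6.568 in⁴
Effective length L_e = K·L = 2 × 33.6 = 67.20 in
P_cr = π²EI / L_e² = π² × 29300×10³ × 6.568 / 67.20² = 4.206×10^5 lb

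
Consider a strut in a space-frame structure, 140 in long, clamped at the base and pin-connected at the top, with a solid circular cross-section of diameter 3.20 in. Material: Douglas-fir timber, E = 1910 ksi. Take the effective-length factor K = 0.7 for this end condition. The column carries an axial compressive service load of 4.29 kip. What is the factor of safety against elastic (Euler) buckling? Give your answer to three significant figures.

n ≈ 2.36

I = πd⁴/64 = π×3.20⁴/64 = 5.147 in⁴
Effective length L_e = K·L = 0.7 × 140 = 98.00 in
P_cr = π²EI / L_e² = π² × 1910×10³ × 5.147 / 98.00² = 1.010×10^4 lb
Factor of safety n = P_cr / P = 10.103 / 4.29 = 2.36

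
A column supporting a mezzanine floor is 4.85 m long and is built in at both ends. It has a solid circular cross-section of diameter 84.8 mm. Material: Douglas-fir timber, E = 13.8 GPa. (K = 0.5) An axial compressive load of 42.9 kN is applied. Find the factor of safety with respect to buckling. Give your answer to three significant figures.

I = πd⁴/64 = π×84.8⁴/64 = 2.538×10^6 mm⁴
I = 2.538×10^6 mm⁴ = 2.538×10^-6 m⁴
Effective length L_e = K·L = 0.5 × 4.85 = 2.425 m
P_cr = π²EI / L_e² = π² × 13.8×10⁹ × 2.538×10^-6 / 2.425² = 5.879×10^4 N
Factor of safety n = P_cr / P = 58.791 / 42.9 = 1.37

n ≈ 1.37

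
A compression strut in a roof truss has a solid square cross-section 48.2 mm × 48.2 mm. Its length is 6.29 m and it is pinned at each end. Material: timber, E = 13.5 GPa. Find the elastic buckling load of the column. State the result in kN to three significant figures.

P_cr ≈ 1.51 kN

I = a⁴/12 = 48.2⁴/12 = 4.498×10^5 mm⁴
I = 4.498×10^5 mm⁴ = 4.498×10^-7 m⁴
Effective length L_e = K·L = 1 × 6.29 = 6.290 m
P_cr = π²EI / L_e² = π² × 13.5×10⁹ × 4.498×10^-7 / 6.290² = 1.515×10^3 N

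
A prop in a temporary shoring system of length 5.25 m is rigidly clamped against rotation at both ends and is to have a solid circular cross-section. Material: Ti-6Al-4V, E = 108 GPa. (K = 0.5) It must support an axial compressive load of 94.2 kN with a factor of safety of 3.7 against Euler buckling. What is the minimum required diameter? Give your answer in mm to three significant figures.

Required P_cr = n·P = 3.7 × 94.2 = 348.5 kN
L_e = K·L = 0.5 × 5.25 = 2.625 m
Required I = P_cr·L_e²/(π²E) = 3.485×10^5 × 2.625² / (π² × 1.08×10^11) = 2.253×10^-6 m⁴
I_req = 2.253×10^6 mm⁴
Solid circle: I = πd⁴/64  ⇒  d = (64I/π)^(1/4) = (64×2.253×10^6/π)^(1/4) = 82.3 mm

d ≈ 82.3 mm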